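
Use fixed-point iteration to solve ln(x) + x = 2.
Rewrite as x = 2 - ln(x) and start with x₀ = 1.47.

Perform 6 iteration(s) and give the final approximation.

Equation: ln(x) + x = 2
Fixed-point form: x = 2 - ln(x)
x₀ = 1.47

x_1 = g(1.470000) = 1.614738
x_2 = g(1.614738) = 1.520828
x_3 = g(1.520828) = 1.580745
x_4 = g(1.580745) = 1.542104
x_5 = g(1.542104) = 1.566853
x_6 = g(1.566853) = 1.550931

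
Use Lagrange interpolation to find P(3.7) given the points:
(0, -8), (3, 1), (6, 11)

Lagrange interpolation formula:
P(x) = Σ yᵢ × Lᵢ(x)
where Lᵢ(x) = Π_{j≠i} (x - xⱼ)/(xᵢ - xⱼ)

L_0(3.7) = (3.7 - 3)/(0 - 3) × (3.7 - 6)/(0 - 6) = -0.089444
L_1(3.7) = (3.7 - 0)/(3 - 0) × (3.7 - 6)/(3 - 6) = 0.945556
L_2(3.7) = (3.7 - 0)/(6 - 0) × (3.7 - 3)/(6 - 3) = 0.143889

P(3.7) = (-8)×L_0(3.7) + 1×L_1(3.7) + 11×L_2(3.7)
P(3.7) = 3.243889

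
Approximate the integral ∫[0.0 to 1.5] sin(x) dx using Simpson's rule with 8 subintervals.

f(x) = sin(x)
a = 0.0, b = 1.5, n = 8
h = (b - a)/n = 0.187500

Simpson's rule: (h/3)[f(x₀) + 4f(x₁) + 2f(x₂) + ... + f(xₙ)]

x_0 = 0.0000, f(x_0) = 0.000000, coefficient = 1
x_1 = 0.1875, f(x_1) = 0.186403, coefficient = 4
x_2 = 0.3750, f(x_2) = 0.366273, coefficient = 2
x_3 = 0.5625, f(x_3) = 0.533303, coefficient = 4
x_4 = 0.7500, f(x_4) = 0.681639, coefficient = 2
x_5 = 0.9375, f(x_5) = 0.806081, coefficient = 4
x_6 = 1.1250, f(x_6) = 0.902268, coefficient = 2
x_7 = 1.3125, f(x_7) = 0.966827, coefficient = 4
x_8 = 1.5000, f(x_8) = 0.997495, coefficient = 1

I ≈ (0.187500/3) × 14.868307 = 0.929269
Exact value: 0.929263
Error: 0.000006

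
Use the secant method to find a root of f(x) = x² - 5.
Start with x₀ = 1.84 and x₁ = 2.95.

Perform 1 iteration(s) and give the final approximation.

f(x) = x² - 5
x₀ = 1.84, x₁ = 2.95

Secant formula: x_{n+1} = x_n - f(x_n)(x_n - x_{n-1})/(f(x_n) - f(x_{n-1}))

Iteration 1:
  f(1.840000) = -1.614400
  f(2.950000) = 3.702500
  x_2 = 2.950000 - 3.702500×(2.950000 - 1.840000)/(3.702500 - (-1.614400))
       = 2.177035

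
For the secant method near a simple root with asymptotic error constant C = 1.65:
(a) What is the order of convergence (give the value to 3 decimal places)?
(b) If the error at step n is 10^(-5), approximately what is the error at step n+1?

(a) Secant method has superlinear convergence with order φ = (1+√5)/2 ≈ 1.618.
    This means |e_{n+1}| ≈ C|e_n|^1.618.

(b) With |e_n| = 10^(-5) and C = 1.65:
    |e_{n+1}| ≈ 1.65 × (10^(-5))^1.618 = 1.65 × 10^(-8.09)

(a) ≈ 1.618 (golden ratio); (b) |e_{n+1}| ≈ 1.341e-08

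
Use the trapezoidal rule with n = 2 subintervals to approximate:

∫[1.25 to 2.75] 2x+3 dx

f(x) = 2x+3
a = 1.25, b = 2.75, n = 2
h = (b - a)/n = 0.750000

Trapezoidal rule: (h/2)[f(x₀) + 2f(x₁) + 2f(x₂) + ... + f(xₙ)]

x_0 = 1.2500, f(x_0) = 5.500000, coefficient = 1
x_1 = 2.0000, f(x_1) = 7.000000, coefficient = 2
x_2 = 2.7500, f(x_2) = 8.500000, coefficient = 1

I ≈ (0.750000/2) × 28.000000 = 10.500000
Exact value: 10.500000
Error: 0.000000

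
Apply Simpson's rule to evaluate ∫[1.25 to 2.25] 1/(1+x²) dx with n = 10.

f(x) = 1/(1+x²)
a = 1.25, b = 2.25, n = 10
h = (b - a)/n = 0.100000

Simpson's rule: (h/3)[f(x₀) + 4f(x₁) + 2f(x₂) + ... + f(xₙ)]

x_0 = 1.2500, f(x_0) = 0.390244, coefficient = 1
x_1 = 1.3500, f(x_1) = 0.354296, coefficient = 4
x_2 = 1.4500, f(x_2) = 0.322321, coefficient = 2
x_3 = 1.5500, f(x_3) = 0.293902, coefficient = 4
x_4 = 1.6500, f(x_4) = 0.268637, coefficient = 2
x_5 = 1.7500, f(x_5) = 0.246154, coefficient = 4
x_6 = 1.8500, f(x_6) = 0.226116, coefficient = 2
x_7 = 1.9500, f(x_7) = 0.208225, coefficient = 4
x_8 = 2.0500, f(x_8) = 0.192215, coefficient = 2
x_9 = 2.1500, f(x_9) = 0.177857, coefficient = 4
x_10 = 2.2500, f(x_10) = 0.164948, coefficient = 1

I ≈ (0.100000/3) × 7.695502 = 0.256517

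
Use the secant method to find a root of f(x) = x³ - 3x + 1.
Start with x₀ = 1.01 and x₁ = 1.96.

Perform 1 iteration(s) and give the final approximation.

f(x) = x³ - 3x + 1
x₀ = 1.01, x₁ = 1.96

Secant formula: x_{n+1} = x_n - f(x_n)(x_n - x_{n-1})/(f(x_n) - f(x_{n-1}))

Iteration 1:
  f(1.010000) = -0.999699
  f(1.960000) = 2.649536
  x_2 = 1.960000 - 2.649536×(1.960000 - 1.010000)/(2.649536 - (-0.999699))
       = 1.270250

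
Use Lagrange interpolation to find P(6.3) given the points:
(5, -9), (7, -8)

Lagrange interpolation formula:
P(x) = Σ yᵢ × Lᵢ(x)
where Lᵢ(x) = Π_{j≠i} (x - xⱼ)/(xᵢ - xⱼ)

L_0(6.3) = (6.3 - 7)/(5 - 7) = 0.350000
L_1(6.3) = (6.3 - 5)/(7 - 5) = 0.650000

P(6.3) = (-9)×L_0(6.3) + (-8)×L_1(6.3)
P(6.3) = -8.350000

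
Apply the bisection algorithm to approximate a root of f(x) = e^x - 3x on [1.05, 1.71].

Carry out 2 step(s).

f(x) = e^x - 3x
Initial interval: [1.05, 1.71]

Iteration 1:
  c_1 = (1.050000 + 1.710000)/2 = 1.380000
  f(c_1) = f(1.380000) = -0.165098
  f(a) × f(c) ≥ 0, new interval: [1.380000, 1.710000]
Iteration 2:
  c_2 = (1.380000 + 1.710000)/2 = 1.545000
  f(c_2) = f(1.545000) = 0.052972
  f(a) × f(c) < 0, new interval: [1.380000, 1.545000]

After 2 iteration(s), the approximation is c_2 = 1.545000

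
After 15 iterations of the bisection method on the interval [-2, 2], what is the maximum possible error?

Bisection error bound: |error| ≤ (b-a)/2^n
|error| ≤ (2 - (-2))/2^15 = 4/2^15
|error| ≤ 0.0001220703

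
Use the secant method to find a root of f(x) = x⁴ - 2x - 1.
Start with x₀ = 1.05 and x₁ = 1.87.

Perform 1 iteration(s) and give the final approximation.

f(x) = x⁴ - 2x - 1
x₀ = 1.05, x₁ = 1.87

Secant formula: x_{n+1} = x_n - f(x_n)(x_n - x_{n-1})/(f(x_n) - f(x_{n-1}))

Iteration 1:
  f(1.050000) = -1.884494
  f(1.870000) = 7.488310
  x_2 = 1.870000 - 7.488310×(1.870000 - 1.050000)/(7.488310 - (-1.884494))
       = 1.214869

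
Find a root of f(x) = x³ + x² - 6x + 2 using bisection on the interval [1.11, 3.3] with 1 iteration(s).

f(x) = x³ + x² - 6x + 2
Initial interval: [1.11, 3.3]

Iteration 1:
  c_1 = (1.110000 + 3.300000)/2 = 2.205000
  f(c_1) = f(2.205000) = 4.352790
  f(a) × f(c) < 0, new interval: [1.110000, 2.205000]

After 1 iteration(s), the approximation is c_1 = 2.205000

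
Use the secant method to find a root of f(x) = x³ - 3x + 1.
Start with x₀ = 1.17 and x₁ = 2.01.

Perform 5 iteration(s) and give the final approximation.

f(x) = x³ - 3x + 1
x₀ = 1.17, x₁ = 2.01

Secant formula: x_{n+1} = x_n - f(x_n)(x_n - x_{n-1})/(f(x_n) - f(x_{n-1}))

Iteration 1:
  f(1.170000) = -0.908387
  f(2.010000) = 3.090601
  x_2 = 2.010000 - 3.090601×(2.010000 - 1.170000)/(3.090601 - (-0.908387))
       = 1.360810
Iteration 2:
  f(2.010000) = 3.090601
  f(1.360810) = -0.562478
  x_3 = 1.360810 - (-0.562478)×(1.360810 - 2.010000)/(-0.562478 - 3.090601)
       = 1.460768
Iteration 3:
  f(1.360810) = -0.562478
  f(1.460768) = -0.265255
  x_4 = 1.460768 - (-0.265255)×(1.460768 - 1.360810)/(-0.265255 - (-0.562478))
       = 1.549975
Iteration 4:
  f(1.460768) = -0.265255
  f(1.549975) = 0.073770
  x_5 = 1.549975 - 0.073770×(1.549975 - 1.460768)/(0.073770 - (-0.265255))
       = 1.530564
Iteration 5:
  f(1.549975) = 0.073770
  f(1.530564) = -0.006153
  x_6 = 1.530564 - (-0.006153)×(1.530564 - 1.549975)/(-0.006153 - 0.073770)
       = 1.532058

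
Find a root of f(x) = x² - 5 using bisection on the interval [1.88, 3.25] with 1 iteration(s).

f(x) = x² - 5
Initial interval: [1.88, 3.25]

Iteration 1:
  c_1 = (1.880000 + 3.250000)/2 = 2.565000
  f(c_1) = f(2.565000) = 1.579225
  f(a) × f(c) < 0, new interval: [1.880000, 2.565000]

After 1 iteration(s), the approximation is c_1 = 2.565000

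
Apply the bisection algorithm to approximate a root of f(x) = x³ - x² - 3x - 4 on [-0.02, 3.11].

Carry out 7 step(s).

f(x) = x³ - x² - 3x - 4
Initial interval: [-0.02, 3.11]

Iteration 1:
  c_1 = (-0.020000 + 3.110000)/2 = 1.545000
  f(c_1) = f(1.545000) = -7.334071
  f(a) × f(c) ≥ 0, new interval: [1.545000, 3.110000]
Iteration 2:
  c_2 = (1.545000 + 3.110000)/2 = 2.327500
  f(c_2) = f(2.327500) = -3.791092
  f(a) × f(c) ≥ 0, new interval: [2.327500, 3.110000]
Iteration 3:
  c_3 = (2.327500 + 3.110000)/2 = 2.718750
  f(c_3) = f(2.718750) = 0.548065
  f(a) × f(c) < 0, new interval: [2.327500, 2.718750]
Iteration 4:
  c_4 = (2.327500 + 2.718750)/2 = 2.523125
  f(c_4) = f(2.523125) = -1.872918
  f(a) × f(c) ≥ 0, new interval: [2.523125, 2.718750]
Iteration 5:
  c_5 = (2.523125 + 2.718750)/2 = 2.620938
  f(c_5) = f(2.620938) = -0.728085
  f(a) × f(c) ≥ 0, new interval: [2.620938, 2.718750]
Iteration 6:
  c_6 = (2.620938 + 2.718750)/2 = 2.669844
  f(c_6) = f(2.669844) = -0.106775
  f(a) × f(c) ≥ 0, new interval: [2.669844, 2.718750]
Iteration 7:
  c_7 = (2.669844 + 2.718750)/2 = 2.694297
  f(c_7) = f(2.694297) = 0.216410
  f(a) × f(c) < 0, new interval: [2.669844, 2.694297]

After 7 iteration(s), the approximation is c_7 = 2.694297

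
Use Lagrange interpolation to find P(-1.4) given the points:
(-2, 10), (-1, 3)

Lagrange interpolation formula:
P(x) = Σ yᵢ × Lᵢ(x)
where Lᵢ(x) = Π_{j≠i} (x - xⱼ)/(xᵢ - xⱼ)

L_0(-1.4) = (-1.4 - (-1))/(-2 - (-1)) = 0.400000
L_1(-1.4) = (-1.4 - (-2))/(-1 - (-2)) = 0.600000

P(-1.4) = 10×L_0(-1.4) + 3×L_1(-1.4)
P(-1.4) = 5.800000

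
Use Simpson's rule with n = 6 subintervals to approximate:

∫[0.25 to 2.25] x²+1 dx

f(x) = x²+1
a = 0.25, b = 2.25, n = 6
h = (b - a)/n = 0.333333

Simpson's rule: (h/3)[f(x₀) + 4f(x₁) + 2f(x₂) + ... + f(xₙ)]

x_0 = 0.2500, f(x_0) = 1.062500, coefficient = 1
x_1 = 0.5833, f(x_1) = 1.340278, coefficient = 4
x_2 = 0.9167, f(x_2) = 1.840278, coefficient = 2
x_3 = 1.2500, f(x_3) = 2.562500, coefficient = 4
x_4 = 1.5833, f(x_4) = 3.506944, coefficient = 2
x_5 = 1.9167, f(x_5) = 4.673611, coefficient = 4
x_6 = 2.2500, f(x_6) = 6.062500, coefficient = 1

I ≈ (0.333333/3) × 52.125000 = 5.791667
Exact value: 5.791667
Error: 0.000000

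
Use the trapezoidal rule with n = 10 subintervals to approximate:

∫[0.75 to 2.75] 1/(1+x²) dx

f(x) = 1/(1+x²)
a = 0.75, b = 2.75, n = 10
h = (b - a)/n = 0.200000

Trapezoidal rule: (h/2)[f(x₀) + 2f(x₁) + 2f(x₂) + ... + f(xₙ)]

x_0 = 0.7500, f(x_0) = 0.640000, coefficient = 1
x_1 = 0.9500, f(x_1) = 0.525624, coefficient = 2
x_2 = 1.1500, f(x_2) = 0.430571, coefficient = 2
x_3 = 1.3500, f(x_3) = 0.354296, coefficient = 2
x_4 = 1.5500, f(x_4) = 0.293902, coefficient = 2
x_5 = 1.7500, f(x_5) = 0.246154, coefficient = 2
x_6 = 1.9500, f(x_6) = 0.208225, coefficient = 2
x_7 = 2.1500, f(x_7) = 0.177857, coefficient = 2
x_8 = 2.3500, f(x_8) = 0.153315, coefficient = 2
x_9 = 2.5500, f(x_9) = 0.133289, coefficient = 2
x_10 = 2.7500, f(x_10) = 0.116788, coefficient = 1

I ≈ (0.200000/2) × 5.803252 = 0.580325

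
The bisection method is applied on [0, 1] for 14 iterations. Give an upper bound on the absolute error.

Bisection error bound: |error| ≤ (b-a)/2^n
|error| ≤ (1 - 0)/2^14 = 1/2^14
|error| ≤ 0.0000610352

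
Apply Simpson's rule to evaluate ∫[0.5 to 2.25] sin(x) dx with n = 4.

f(x) = sin(x)
a = 0.5, b = 2.25, n = 4
h = (b - a)/n = 0.437500

Simpson's rule: (h/3)[f(x₀) + 4f(x₁) + 2f(x₂) + ... + f(xₙ)]

x_0 = 0.5000, f(x_0) = 0.479426, coefficient = 1
x_1 = 0.9375, f(x_1) = 0.806081, coefficient = 4
x_2 = 1.3750, f(x_2) = 0.980893, coefficient = 2
x_3 = 1.8125, f(x_3) = 0.970932, coefficient = 4
x_4 = 2.2500, f(x_4) = 0.778073, coefficient = 1

I ≈ (0.437500/3) × 10.327336 = 1.506070
Exact value: 1.505756
Error: 0.000314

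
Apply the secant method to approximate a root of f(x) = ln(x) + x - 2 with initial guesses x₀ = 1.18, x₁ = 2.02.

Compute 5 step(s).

f(x) = ln(x) + x - 2
x₀ = 1.18, x₁ = 2.02

Secant formula: x_{n+1} = x_n - f(x_n)(x_n - x_{n-1})/(f(x_n) - f(x_{n-1}))

Iteration 1:
  f(1.180000) = -0.654486
  f(2.020000) = 0.723098
  x_2 = 2.020000 - 0.723098×(2.020000 - 1.180000)/(0.723098 - (-0.654486))
       = 1.579081
Iteration 2:
  f(2.020000) = 0.723098
  f(1.579081) = 0.035925
  x_3 = 1.579081 - 0.035925×(1.579081 - 2.020000)/(0.035925 - 0.723098)
       = 1.556031
Iteration 3:
  f(1.579081) = 0.035925
  f(1.556031) = -0.001831
  x_4 = 1.556031 - (-0.001831)×(1.556031 - 1.579081)/(-0.001831 - 0.035925)
       = 1.557149
Iteration 4:
  f(1.556031) = -0.001831
  f(1.557149) = 0.000005
  x_5 = 1.557149 - 0.000005×(1.557149 - 1.556031)/(0.000005 - (-0.001831))
       = 1.557146
Iteration 5:
  f(1.557149) = 0.000005
  f(1.557146) = 0.000000
  x_6 = 1.557146 - 0.000000×(1.557146 - 1.557149)/(0.000000 - 0.000005)
       = 1.557146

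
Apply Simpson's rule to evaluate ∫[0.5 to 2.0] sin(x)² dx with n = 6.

f(x) = sin(x)²
a = 0.5, b = 2.0, n = 6
h = (b - a)/n = 0.250000

Simpson's rule: (h/3)[f(x₀) + 4f(x₁) + 2f(x₂) + ... + f(xₙ)]

x_0 = 0.5000, f(x_0) = 0.229849, coefficient = 1
x_1 = 0.7500, f(x_1) = 0.464631, coefficient = 4
x_2 = 1.0000, f(x_2) = 0.708073, coefficient = 2
x_3 = 1.2500, f(x_3) = 0.900572, coefficient = 4
x_4 = 1.5000, f(x_4) = 0.994996, coefficient = 2
x_5 = 1.7500, f(x_5) = 0.968228, coefficient = 4
x_6 = 2.0000, f(x_6) = 0.826822, coefficient = 1

I ≈ (0.250000/3) × 13.796536 = 1.149711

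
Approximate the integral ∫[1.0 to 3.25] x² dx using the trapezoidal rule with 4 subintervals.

f(x) = x²
a = 1.0, b = 3.25, n = 4
h = (b - a)/n = 0.562500

Trapezoidal rule: (h/2)[f(x₀) + 2f(x₁) + 2f(x₂) + ... + f(xₙ)]

x_0 = 1.0000, f(x_0) = 1.000000, coefficient = 1
x_1 = 1.5625, f(x_1) = 2.441406, coefficient = 2
x_2 = 2.1250, f(x_2) = 4.515625, coefficient = 2
x_3 = 2.6875, f(x_3) = 7.222656, coefficient = 2
x_4 = 3.2500, f(x_4) = 10.562500, coefficient = 1

I ≈ (0.562500/2) × 39.921875 = 11.228027
Exact value: 11.109375
Error: 0.118652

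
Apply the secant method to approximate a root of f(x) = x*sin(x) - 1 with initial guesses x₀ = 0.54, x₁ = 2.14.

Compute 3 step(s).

f(x) = x*sin(x) - 1
x₀ = 0.54, x₁ = 2.14

Secant formula: x_{n+1} = x_n - f(x_n)(x_n - x_{n-1})/(f(x_n) - f(x_{n-1}))

Iteration 1:
  f(0.540000) = -0.722367
  f(2.140000) = 0.802587
  x_2 = 2.140000 - 0.802587×(2.140000 - 0.540000)/(0.802587 - (-0.722367))
       = 1.297916
Iteration 2:
  f(2.140000) = 0.802587
  f(1.297916) = 0.249891
  x_3 = 1.297916 - 0.249891×(1.297916 - 2.140000)/(0.249891 - 0.802587)
       = 0.917183
Iteration 3:
  f(1.297916) = 0.249891
  f(0.917183) = -0.271855
  x_4 = 0.917183 - (-0.271855)×(0.917183 - 1.297916)/(-0.271855 - 0.249891)
       = 1.115564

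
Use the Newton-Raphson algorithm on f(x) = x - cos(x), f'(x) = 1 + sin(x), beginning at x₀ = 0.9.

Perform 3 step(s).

f(x) = x - cos(x)
f'(x) = 1 + sin(x)
x₀ = 0.9

Newton-Raphson formula: x_{n+1} = x_n - f(x_n)/f'(x_n)

Iteration 1:
  f(0.900000) = 0.278390
  f'(0.900000) = 1.783327
  x_1 = 0.900000 - 0.278390/1.783327 = 0.743893
Iteration 2:
  f(0.743893) = 0.008055
  f'(0.743893) = 1.677158
  x_2 = 0.743893 - 0.008055/1.677158 = 0.739090
Iteration 3:
  f(0.739090) = 0.000008
  f'(0.739090) = 1.673616
  x_3 = 0.739090 - 0.000008/1.673616 = 0.739085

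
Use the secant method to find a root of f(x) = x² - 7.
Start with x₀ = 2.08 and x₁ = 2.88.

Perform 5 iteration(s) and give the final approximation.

f(x) = x² - 7
x₀ = 2.08, x₁ = 2.88

Secant formula: x_{n+1} = x_n - f(x_n)(x_n - x_{n-1})/(f(x_n) - f(x_{n-1}))

Iteration 1:
  f(2.080000) = -2.673600
  f(2.880000) = 1.294400
  x_2 = 2.880000 - 1.294400×(2.880000 - 2.080000)/(1.294400 - (-2.673600))
       = 2.619032
Iteration 2:
  f(2.880000) = 1.294400
  f(2.619032) = -0.140670
  x_3 = 2.619032 - (-0.140670)×(2.619032 - 2.880000)/(-0.140670 - 1.294400)
       = 2.644613
Iteration 3:
  f(2.619032) = -0.140670
  f(2.644613) = -0.006021
  x_4 = 2.644613 - (-0.006021)×(2.644613 - 2.619032)/(-0.006021 - (-0.140670))
       = 2.645757
Iteration 4:
  f(2.644613) = -0.006021
  f(2.645757) = 0.000031
  x_5 = 2.645757 - 0.000031×(2.645757 - 2.644613)/(0.000031 - (-0.006021))
       = 2.645751
Iteration 5:
  f(2.645757) = 0.000031
  f(2.645751) = 0.000000
  x_6 = 2.645751 - 0.000000×(2.645751 - 2.645757)/(0.000000 - 0.000031)
       = 2.645751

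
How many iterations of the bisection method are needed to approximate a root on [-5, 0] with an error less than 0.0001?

We need (b-a)/2^n ≤ 0.0001
(0 - (-5))/2^n ≤ 0.0001
5/2^n ≤ 0.0001
2^n ≥ 50000
n ≥ log₂(50000) = 15.61
n ≥ 16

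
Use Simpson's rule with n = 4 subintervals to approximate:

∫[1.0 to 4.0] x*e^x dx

f(x) = x*e^x
a = 1.0, b = 4.0, n = 4
h = (b - a)/n = 0.750000

Simpson's rule: (h/3)[f(x₀) + 4f(x₁) + 2f(x₂) + ... + f(xₙ)]

x_0 = 1.0000, f(x_0) = 2.718282, coefficient = 1
x_1 = 1.7500, f(x_1) = 10.070555, coefficient = 4
x_2 = 2.5000, f(x_2) = 30.456235, coefficient = 2
x_3 = 3.2500, f(x_3) = 83.818605, coefficient = 4
x_4 = 4.0000, f(x_4) = 218.392600, coefficient = 1

I ≈ (0.750000/3) × 657.579989 = 164.394997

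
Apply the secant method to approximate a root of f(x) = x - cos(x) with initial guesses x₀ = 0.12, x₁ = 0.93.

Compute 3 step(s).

f(x) = x - cos(x)
x₀ = 0.12, x₁ = 0.93

Secant formula: x_{n+1} = x_n - f(x_n)(x_n - x_{n-1})/(f(x_n) - f(x_{n-1}))

Iteration 1:
  f(0.120000) = -0.872809
  f(0.930000) = 0.332166
  x_2 = 0.930000 - 0.332166×(0.930000 - 0.120000)/(0.332166 - (-0.872809))
       = 0.706714
Iteration 2:
  f(0.930000) = 0.332166
  f(0.706714) = -0.053786
  x_3 = 0.706714 - (-0.053786)×(0.706714 - 0.930000)/(-0.053786 - 0.332166)
       = 0.737831
Iteration 3:
  f(0.706714) = -0.053786
  f(0.737831) = -0.002099
  x_4 = 0.737831 - (-0.002099)×(0.737831 - 0.706714)/(-0.002099 - (-0.053786))
       = 0.739094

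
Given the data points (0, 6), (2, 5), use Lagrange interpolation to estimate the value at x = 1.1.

Lagrange interpolation formula:
P(x) = Σ yᵢ × Lᵢ(x)
where Lᵢ(x) = Π_{j≠i} (x - xⱼ)/(xᵢ - xⱼ)

L_0(1.1) = (1.1 - 2)/(0 - 2) = 0.450000
L_1(1.1) = (1.1 - 0)/(2 - 0) = 0.550000

P(1.1) = 6×L_0(1.1) + 5×L_1(1.1)
P(1.1) = 5.450000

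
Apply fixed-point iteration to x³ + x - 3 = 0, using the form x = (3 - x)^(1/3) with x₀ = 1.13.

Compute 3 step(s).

Equation: x³ + x - 3 = 0
Fixed-point form: x = (3 - x)^(1/3)
x₀ = 1.13

x_1 = g(1.130000) = 1.232009
x_2 = g(1.232009) = 1.209187
x_3 = g(1.209187) = 1.214367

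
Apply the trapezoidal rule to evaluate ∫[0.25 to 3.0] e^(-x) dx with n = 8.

f(x) = e^(-x)
a = 0.25, b = 3.0, n = 8
h = (b - a)/n = 0.343750

Trapezoidal rule: (h/2)[f(x₀) + 2f(x₁) + 2f(x₂) + ... + f(xₙ)]

x_0 = 0.2500, f(x_0) = 0.778801, coefficient = 1
x_1 = 0.5938, f(x_1) = 0.552252, coefficient = 2
x_2 = 0.9375, f(x_2) = 0.391606, coefficient = 2
x_3 = 1.2812, f(x_3) = 0.277690, coefficient = 2
x_4 = 1.6250, f(x_4) = 0.196912, coefficient = 2
x_5 = 1.9688, f(x_5) = 0.139631, coefficient = 2
x_6 = 2.3125, f(x_6) = 0.099013, coefficient = 2
x_7 = 2.6562, f(x_7) = 0.070211, coefficient = 2
x_8 = 3.0000, f(x_8) = 0.049787, coefficient = 1

I ≈ (0.343750/2) × 4.283219 = 0.736178
Exact value: 0.729014
Error: 0.007165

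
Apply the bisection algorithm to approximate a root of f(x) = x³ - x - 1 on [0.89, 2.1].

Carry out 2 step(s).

f(x) = x³ - x - 1
Initial interval: [0.89, 2.1]

Iteration 1:
  c_1 = (0.890000 + 2.100000)/2 = 1.495000
  f(c_1) = f(1.495000) = 0.846362
  f(a) × f(c) < 0, new interval: [0.890000, 1.495000]
Iteration 2:
  c_2 = (0.890000 + 1.495000)/2 = 1.192500
  f(c_2) = f(1.192500) = -0.496698
  f(a) × f(c) ≥ 0, new interval: [1.192500, 1.495000]

After 2 iteration(s), the approximation is c_2 = 1.192500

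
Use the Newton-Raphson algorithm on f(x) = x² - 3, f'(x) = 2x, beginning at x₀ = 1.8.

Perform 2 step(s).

f(x) = x² - 3
f'(x) = 2x
x₀ = 1.8

Newton-Raphson formula: x_{n+1} = x_n - f(x_n)/f'(x_n)

Iteration 1:
  f(1.800000) = 0.240000
  f'(1.800000) = 3.600000
  x_1 = 1.800000 - 0.240000/3.600000 = 1.733333
Iteration 2:
  f(1.733333) = 0.004444
  f'(1.733333) = 3.466667
  x_2 = 1.733333 - 0.004444/3.466667 = 1.732051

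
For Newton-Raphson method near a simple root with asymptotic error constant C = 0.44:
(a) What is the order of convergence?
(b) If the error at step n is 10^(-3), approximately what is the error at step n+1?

(a) Newton-Raphson has quadratic (order 2) convergence near simple roots.
    This means |e_{n+1}| ≈ C|e_n|².

(b) With |e_n| = 10^(-3) and C = 0.44:
    |e_{n+1}| ≈ 0.44 × (10^(-3))² = 0.44 × 10^(-6)

(a) 2 (quadratic); (b) |e_{n+1}| ≈ 4.400e-07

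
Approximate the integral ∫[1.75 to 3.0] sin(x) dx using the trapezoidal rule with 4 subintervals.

f(x) = sin(x)
a = 1.75, b = 3.0, n = 4
h = (b - a)/n = 0.312500

Trapezoidal rule: (h/2)[f(x₀) + 2f(x₁) + 2f(x₂) + ... + f(xₙ)]

x_0 = 1.7500, f(x_0) = 0.983986, coefficient = 1
x_1 = 2.0625, f(x_1) = 0.881530, coefficient = 2
x_2 = 2.3750, f(x_2) = 0.693685, coefficient = 2
x_3 = 2.6875, f(x_3) = 0.438647, coefficient = 2
x_4 = 3.0000, f(x_4) = 0.141120, coefficient = 1

I ≈ (0.312500/2) × 5.152830 = 0.805130
Exact value: 0.811746
Error: 0.006617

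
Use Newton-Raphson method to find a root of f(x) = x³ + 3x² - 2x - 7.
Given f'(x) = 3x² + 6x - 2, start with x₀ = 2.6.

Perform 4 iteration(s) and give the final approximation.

f(x) = x³ + 3x² - 2x - 7
f'(x) = 3x² + 6x - 2
x₀ = 2.6

Newton-Raphson formula: x_{n+1} = x_n - f(x_n)/f'(x_n)

Iteration 1:
  f(2.600000) = 25.656000
  f'(2.600000) = 33.880000
  x_1 = 2.600000 - 25.656000/33.880000 = 1.842739
Iteration 2:
  f(1.842739) = 5.758949
  f'(1.842739) = 19.243496
  x_2 = 1.842739 - 5.758949/19.243496 = 1.543472
Iteration 3:
  f(1.543472) = 0.736992
  f'(1.543472) = 14.407746
  x_3 = 1.543472 - 0.736992/14.407746 = 1.492319
Iteration 4:
  f(1.492319) = 0.019832
  f'(1.492319) = 13.634966
  x_4 = 1.492319 - 0.019832/13.634966 = 1.490865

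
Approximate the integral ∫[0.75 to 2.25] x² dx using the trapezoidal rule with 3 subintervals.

f(x) = x²
a = 0.75, b = 2.25, n = 3
h = (b - a)/n = 0.500000

Trapezoidal rule: (h/2)[f(x₀) + 2f(x₁) + 2f(x₂) + ... + f(xₙ)]

x_0 = 0.7500, f(x_0) = 0.562500, coefficient = 1
x_1 = 1.2500, f(x_1) = 1.562500, coefficient = 2
x_2 = 1.7500, f(x_2) = 3.062500, coefficient = 2
x_3 = 2.2500, f(x_3) = 5.062500, coefficient = 1

I ≈ (0.500000/2) × 14.875000 = 3.718750
Exact value: 3.656250
Error: 0.062500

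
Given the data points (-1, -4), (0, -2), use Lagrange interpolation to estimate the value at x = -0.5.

Lagrange interpolation formula:
P(x) = Σ yᵢ × Lᵢ(x)
where Lᵢ(x) = Π_{j≠i} (x - xⱼ)/(xᵢ - xⱼ)

L_0(-0.5) = (-0.5 - 0)/(-1 - 0) = 0.500000
L_1(-0.5) = (-0.5 - (-1))/(0 - (-1)) = 0.500000

P(-0.5) = (-4)×L_0(-0.5) + (-2)×L_1(-0.5)
P(-0.5) = -3.000000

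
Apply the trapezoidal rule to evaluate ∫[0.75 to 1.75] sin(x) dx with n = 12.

f(x) = sin(x)
a = 0.75, b = 1.75, n = 12
h = (b - a)/n = 0.083333

Trapezoidal rule: (h/2)[f(x₀) + 2f(x₁) + 2f(x₂) + ... + f(xₙ)]

x_0 = 0.7500, f(x_0) = 0.681639, coefficient = 1
x_1 = 0.8333, f(x_1) = 0.740177, coefficient = 2
x_2 = 0.9167, f(x_2) = 0.793578, coefficient = 2
x_3 = 1.0000, f(x_3) = 0.841471, coefficient = 2
x_4 = 1.0833, f(x_4) = 0.883524, coefficient = 2
x_5 = 1.1667, f(x_5) = 0.919445, coefficient = 2
x_6 = 1.2500, f(x_6) = 0.948985, coefficient = 2
x_7 = 1.3333, f(x_7) = 0.971938, coefficient = 2
x_8 = 1.4167, f(x_8) = 0.988146, coefficient = 2
x_9 = 1.5000, f(x_9) = 0.997495, coefficient = 2
x_10 = 1.5833, f(x_10) = 0.999921, coefficient = 2
x_11 = 1.6667, f(x_11) = 0.995408, coefficient = 2
x_12 = 1.7500, f(x_12) = 0.983986, coefficient = 1

I ≈ (0.083333/2) × 21.825799 = 0.909408
Exact value: 0.909935
Error: 0.000527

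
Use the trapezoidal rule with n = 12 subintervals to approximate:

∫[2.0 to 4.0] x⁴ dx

f(x) = x⁴
a = 2.0, b = 4.0, n = 12
h = (b - a)/n = 0.166667

Trapezoidal rule: (h/2)[f(x₀) + 2f(x₁) + 2f(x₂) + ... + f(xₙ)]

x_0 = 2.0000, f(x_0) = 16.000000, coefficient = 1
x_1 = 2.1667, f(x_1) = 22.037809, coefficient = 2
x_2 = 2.3333, f(x_2) = 29.641975, coefficient = 2
x_3 = 2.5000, f(x_3) = 39.062500, coefficient = 2
x_4 = 2.6667, f(x_4) = 50.567901, coefficient = 2
x_5 = 2.8333, f(x_5) = 64.445216, coefficient = 2
x_6 = 3.0000, f(x_6) = 81.000000, coefficient = 2
x_7 = 3.1667, f(x_7) = 100.556327, coefficient = 2
x_8 = 3.3333, f(x_8) = 123.456790, coefficient = 2
x_9 = 3.5000, f(x_9) = 150.062500, coefficient = 2
x_10 = 3.6667, f(x_10) = 180.753086, coefficient = 2
x_11 = 3.8333, f(x_11) = 215.926698, coefficient = 2
x_12 = 4.0000, f(x_12) = 256.000000, coefficient = 1

I ≈ (0.166667/2) × 2387.021605 = 198.918467
Exact value: 198.400000
Error: 0.518467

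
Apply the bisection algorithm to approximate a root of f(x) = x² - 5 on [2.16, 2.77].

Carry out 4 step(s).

f(x) = x² - 5
Initial interval: [2.16, 2.77]

Iteration 1:
  c_1 = (2.160000 + 2.770000)/2 = 2.465000
  f(c_1) = f(2.465000) = 1.076225
  f(a) × f(c) < 0, new interval: [2.160000, 2.465000]
Iteration 2:
  c_2 = (2.160000 + 2.465000)/2 = 2.312500
  f(c_2) = f(2.312500) = 0.347656
  f(a) × f(c) < 0, new interval: [2.160000, 2.312500]
Iteration 3:
  c_3 = (2.160000 + 2.312500)/2 = 2.236250
  f(c_3) = f(2.236250) = 0.000814
  f(a) × f(c) < 0, new interval: [2.160000, 2.236250]
Iteration 4:
  c_4 = (2.160000 + 2.236250)/2 = 2.198125
  f(c_4) = f(2.198125) = -0.168246
  f(a) × f(c) ≥ 0, new interval: [2.198125, 2.236250]

After 4 iteration(s), the approximation is c_4 = 2.198125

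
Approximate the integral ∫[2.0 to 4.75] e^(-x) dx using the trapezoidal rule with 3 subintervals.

f(x) = e^(-x)
a = 2.0, b = 4.75, n = 3
h = (b - a)/n = 0.916667

Trapezoidal rule: (h/2)[f(x₀) + 2f(x₁) + 2f(x₂) + ... + f(xₙ)]

x_0 = 2.0000, f(x_0) = 0.135335, coefficient = 1
x_1 = 2.9167, f(x_1) = 0.054114, coefficient = 2
x_2 = 3.8333, f(x_2) = 0.021637, coefficient = 2
x_3 = 4.7500, f(x_3) = 0.008652, coefficient = 1

I ≈ (0.916667/2) × 0.295489 = 0.135433
Exact value: 0.126684
Error: 0.008749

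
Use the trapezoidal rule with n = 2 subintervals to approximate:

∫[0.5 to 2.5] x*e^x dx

f(x) = x*e^x
a = 0.5, b = 2.5, n = 2
h = (b - a)/n = 1.000000

Trapezoidal rule: (h/2)[f(x₀) + 2f(x₁) + 2f(x₂) + ... + f(xₙ)]

x_0 = 0.5000, f(x_0) = 0.824361, coefficient = 1
x_1 = 1.5000, f(x_1) = 6.722534, coefficient = 2
x_2 = 2.5000, f(x_2) = 30.456235, coefficient = 1

I ≈ (1.000000/2) × 44.725663 = 22.362831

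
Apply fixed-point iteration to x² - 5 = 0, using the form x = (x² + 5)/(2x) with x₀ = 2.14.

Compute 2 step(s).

Equation: x² - 5 = 0
Fixed-point form: x = (x² + 5)/(2x)
x₀ = 2.14

x_1 = g(2.140000) = 2.238224
x_2 = g(2.238224) = 2.236069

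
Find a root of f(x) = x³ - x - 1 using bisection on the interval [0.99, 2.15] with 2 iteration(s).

f(x) = x³ - x - 1
Initial interval: [0.99, 2.15]

Iteration 1:
  c_1 = (0.990000 + 2.150000)/2 = 1.570000
  f(c_1) = f(1.570000) = 1.299893
  f(a) × f(c) < 0, new interval: [0.990000, 1.570000]
Iteration 2:
  c_2 = (0.990000 + 1.570000)/2 = 1.280000
  f(c_2) = f(1.280000) = -0.182848
  f(a) × f(c) ≥ 0, new interval: [1.280000, 1.570000]

After 2 iteration(s), the approximation is c_2 = 1.280000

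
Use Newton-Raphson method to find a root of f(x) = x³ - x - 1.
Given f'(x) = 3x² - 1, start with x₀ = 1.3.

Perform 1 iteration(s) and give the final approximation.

f(x) = x³ - x - 1
f'(x) = 3x² - 1
x₀ = 1.3

Newton-Raphson formula: x_{n+1} = x_n - f(x_n)/f'(x_n)

Iteration 1:
  f(1.300000) = -0.103000
  f'(1.300000) = 4.070000
  x_1 = 1.300000 - (-0.103000)/4.070000 = 1.325307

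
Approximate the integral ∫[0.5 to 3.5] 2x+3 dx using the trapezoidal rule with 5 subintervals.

f(x) = 2x+3
a = 0.5, b = 3.5, n = 5
h = (b - a)/n = 0.600000

Trapezoidal rule: (h/2)[f(x₀) + 2f(x₁) + 2f(x₂) + ... + f(xₙ)]

x_0 = 0.5000, f(x_0) = 4.000000, coefficient = 1
x_1 = 1.1000, f(x_1) = 5.200000, coefficient = 2
x_2 = 1.7000, f(x_2) = 6.400000, coefficient = 2
x_3 = 2.3000, f(x_3) = 7.600000, coefficient = 2
x_4 = 2.9000, f(x_4) = 8.800000, coefficient = 2
x_5 = 3.5000, f(x_5) = 10.000000, coefficient = 1

I ≈ (0.600000/2) × 70.000000 = 21.000000
Exact value: 21.000000
Error: 0.000000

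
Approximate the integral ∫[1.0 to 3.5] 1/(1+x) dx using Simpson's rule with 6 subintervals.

f(x) = 1/(1+x)
a = 1.0, b = 3.5, n = 6
h = (b - a)/n = 0.416667

Simpson's rule: (h/3)[f(x₀) + 4f(x₁) + 2f(x₂) + ... + f(xₙ)]

x_0 = 1.0000, f(x_0) = 0.500000, coefficient = 1
x_1 = 1.4167, f(x_1) = 0.413793, coefficient = 4
x_2 = 1.8333, f(x_2) = 0.352941, coefficient = 2
x_3 = 2.2500, f(x_3) = 0.307692, coefficient = 4
x_4 = 2.6667, f(x_4) = 0.272727, coefficient = 2
x_5 = 3.0833, f(x_5) = 0.244898, coefficient = 4
x_6 = 3.5000, f(x_6) = 0.222222, coefficient = 1

I ≈ (0.416667/3) × 5.839093 = 0.810985
Exact value: 0.810930
Error: 0.000055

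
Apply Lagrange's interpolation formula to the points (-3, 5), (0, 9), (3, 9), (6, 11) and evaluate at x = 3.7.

Lagrange interpolation formula:
P(x) = Σ yᵢ × Lᵢ(x)
where Lᵢ(x) = Π_{j≠i} (x - xⱼ)/(xᵢ - xⱼ)

L_0(3.7) = (3.7 - 0)/(-3 - 0) × (3.7 - 3)/(-3 - 3) × (3.7 - 6)/(-3 - 6) = 0.036772
L_1(3.7) = (3.7 - (-3))/(0 - (-3)) × (3.7 - 3)/(0 - 3) × (3.7 - 6)/(0 - 6) = -0.199759
L_2(3.7) = (3.7 - (-3))/(3 - (-3)) × (3.7 - 0)/(3 - 0) × (3.7 - 6)/(3 - 6) = 1.055870
L_3(3.7) = (3.7 - (-3))/(6 - (-3)) × (3.7 - 0)/(6 - 0) × (3.7 - 3)/(6 - 3) = 0.107117

P(3.7) = 5×L_0(3.7) + 9×L_1(3.7) + 9×L_2(3.7) + 11×L_3(3.7)
P(3.7) = 9.067148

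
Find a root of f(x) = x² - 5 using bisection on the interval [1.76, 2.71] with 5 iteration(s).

f(x) = x² - 5
Initial interval: [1.76, 2.71]

Iteration 1:
  c_1 = (1.760000 + 2.710000)/2 = 2.235000
  f(c_1) = f(2.235000) = -0.004775
  f(a) × f(c) ≥ 0, new interval: [2.235000, 2.710000]
Iteration 2:
  c_2 = (2.235000 + 2.710000)/2 = 2.472500
  f(c_2) = f(2.472500) = 1.113256
  f(a) × f(c) < 0, new interval: [2.235000, 2.472500]
Iteration 3:
  c_3 = (2.235000 + 2.472500)/2 = 2.353750
  f(c_3) = f(2.353750) = 0.540139
  f(a) × f(c) < 0, new interval: [2.235000, 2.353750]
Iteration 4:
  c_4 = (2.235000 + 2.353750)/2 = 2.294375
  f(c_4) = f(2.294375) = 0.264157
  f(a) × f(c) < 0, new interval: [2.235000, 2.294375]
Iteration 5:
  c_5 = (2.235000 + 2.294375)/2 = 2.264687
  f(c_5) = f(2.264687) = 0.128809
  f(a) × f(c) < 0, new interval: [2.235000, 2.264687]

After 5 iteration(s), the approximation is c_5 = 2.264687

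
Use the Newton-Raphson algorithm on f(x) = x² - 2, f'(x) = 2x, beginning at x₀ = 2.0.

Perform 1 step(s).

f(x) = x² - 2
f'(x) = 2x
x₀ = 2.0

Newton-Raphson formula: x_{n+1} = x_n - f(x_n)/f'(x_n)

Iteration 1:
  f(2.000000) = 2.000000
  f'(2.000000) = 4.000000
  x_1 = 2.000000 - 2.000000/4.000000 = 1.500000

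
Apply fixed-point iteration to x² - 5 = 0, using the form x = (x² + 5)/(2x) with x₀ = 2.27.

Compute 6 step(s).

Equation: x² - 5 = 0
Fixed-point form: x = (x² + 5)/(2x)
x₀ = 2.27

x_1 = g(2.270000) = 2.236322
x_2 = g(2.236322) = 2.236068
x_3 = g(2.236068) = 2.236068
x_4 = g(2.236068) = 2.236068
x_5 = g(2.236068) = 2.236068
x_6 = g(2.236068) = 2.236068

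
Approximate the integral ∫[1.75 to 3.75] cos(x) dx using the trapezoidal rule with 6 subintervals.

f(x) = cos(x)
a = 1.75, b = 3.75, n = 6
h = (b - a)/n = 0.333333

Trapezoidal rule: (h/2)[f(x₀) + 2f(x₁) + 2f(x₂) + ... + f(xₙ)]

x_0 = 1.7500, f(x_0) = -0.178246, coefficient = 1
x_1 = 2.0833, f(x_1) = -0.490390, coefficient = 2
x_2 = 2.4167, f(x_2) = -0.748549, coefficient = 2
x_3 = 2.7500, f(x_3) = -0.924302, coefficient = 2
x_4 = 3.0833, f(x_4) = -0.998303, coefficient = 2
x_5 = 3.4167, f(x_5) = -0.962405, coefficient = 2
x_6 = 3.7500, f(x_6) = -0.820559, coefficient = 1

I ≈ (0.333333/2) × -9.246704 = -1.541117
Exact value: -1.555547
Error: 0.014430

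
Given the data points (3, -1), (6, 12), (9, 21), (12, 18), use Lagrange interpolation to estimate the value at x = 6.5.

Lagrange interpolation formula:
P(x) = Σ yᵢ × Lᵢ(x)
where Lᵢ(x) = Π_{j≠i} (x - xⱼ)/(xᵢ - xⱼ)

L_0(6.5) = (6.5 - 6)/(3 - 6) × (6.5 - 9)/(3 - 9) × (6.5 - 12)/(3 - 12) = -0.042438
L_1(6.5) = (6.5 - 3)/(6 - 3) × (6.5 - 9)/(6 - 9) × (6.5 - 12)/(6 - 12) = 0.891204
L_2(6.5) = (6.5 - 3)/(9 - 3) × (6.5 - 6)/(9 - 6) × (6.5 - 12)/(9 - 12) = 0.178241
L_3(6.5) = (6.5 - 3)/(12 - 3) × (6.5 - 6)/(12 - 6) × (6.5 - 9)/(12 - 9) = -0.027006

P(6.5) = (-1)×L_0(6.5) + 12×L_1(6.5) + 21×L_2(6.5) + 18×L_3(6.5)
P(6.5) = 13.993827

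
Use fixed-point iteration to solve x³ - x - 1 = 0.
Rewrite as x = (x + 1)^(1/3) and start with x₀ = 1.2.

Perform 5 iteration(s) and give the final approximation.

Equation: x³ - x - 1 = 0
Fixed-point form: x = (x + 1)^(1/3)
x₀ = 1.2

x_1 = g(1.200000) = 1.300591
x_2 = g(1.300591) = 1.320119
x_3 = g(1.320119) = 1.323844
x_4 = g(1.323844) = 1.324552
x_5 = g(1.324552) = 1.324686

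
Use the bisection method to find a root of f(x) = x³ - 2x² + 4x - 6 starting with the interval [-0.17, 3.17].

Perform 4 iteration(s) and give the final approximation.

f(x) = x³ - 2x² + 4x - 6
Initial interval: [-0.17, 3.17]

Iteration 1:
  c_1 = (-0.170000 + 3.170000)/2 = 1.500000
  f(c_1) = f(1.500000) = -1.125000
  f(a) × f(c) ≥ 0, new interval: [1.500000, 3.170000]
Iteration 2:
  c_2 = (1.500000 + 3.170000)/2 = 2.335000
  f(c_2) = f(2.335000) = 5.166495
  f(a) × f(c) < 0, new interval: [1.500000, 2.335000]
Iteration 3:
  c_3 = (1.500000 + 2.335000)/2 = 1.917500
  f(c_3) = f(1.917500) = 1.366663
  f(a) × f(c) < 0, new interval: [1.500000, 1.917500]
Iteration 4:
  c_4 = (1.500000 + 1.917500)/2 = 1.708750
  f(c_4) = f(1.708750) = -0.015399
  f(a) × f(c) ≥ 0, new interval: [1.708750, 1.917500]

After 4 iteration(s), the approximation is c_4 = 1.708750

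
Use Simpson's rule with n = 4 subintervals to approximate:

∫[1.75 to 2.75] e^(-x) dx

f(x) = e^(-x)
a = 1.75, b = 2.75, n = 4
h = (b - a)/n = 0.250000

Simpson's rule: (h/3)[f(x₀) + 4f(x₁) + 2f(x₂) + ... + f(xₙ)]

x_0 = 1.7500, f(x_0) = 0.173774, coefficient = 1
x_1 = 2.0000, f(x_1) = 0.135335, coefficient = 4
x_2 = 2.2500, f(x_2) = 0.105399, coefficient = 2
x_3 = 2.5000, f(x_3) = 0.082085, coefficient = 4
x_4 = 2.7500, f(x_4) = 0.063928, coefficient = 1

I ≈ (0.250000/3) × 1.318181 = 0.109848
Exact value: 0.109846
Error: 0.000002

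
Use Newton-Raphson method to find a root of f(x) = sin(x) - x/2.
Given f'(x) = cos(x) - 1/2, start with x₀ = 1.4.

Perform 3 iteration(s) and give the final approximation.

f(x) = sin(x) - x/2
f'(x) = cos(x) - 1/2
x₀ = 1.4

Newton-Raphson formula: x_{n+1} = x_n - f(x_n)/f'(x_n)

Iteration 1:
  f(1.400000) = 0.285450
  f'(1.400000) = -0.330033
  x_1 = 1.400000 - 0.285450/(-0.330033) = 2.264913
Iteration 2:
  f(2.264913) = -0.363838
  f'(2.264913) = -1.139707
  x_2 = 2.264913 - (-0.363838)/(-1.139707) = 1.945675
Iteration 3:
  f(1.945675) = -0.042286
  f'(1.945675) = -0.866160
  x_3 = 1.945675 - (-0.042286)/(-0.866160) = 1.896856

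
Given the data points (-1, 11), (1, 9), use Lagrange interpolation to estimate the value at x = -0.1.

Lagrange interpolation formula:
P(x) = Σ yᵢ × Lᵢ(x)
where Lᵢ(x) = Π_{j≠i} (x - xⱼ)/(xᵢ - xⱼ)

L_0(-0.1) = (-0.1 - 1)/(-1 - 1) = 0.550000
L_1(-0.1) = (-0.1 - (-1))/(1 - (-1)) = 0.450000

P(-0.1) = 11×L_0(-0.1) + 9×L_1(-0.1)
P(-0.1) = 10.100000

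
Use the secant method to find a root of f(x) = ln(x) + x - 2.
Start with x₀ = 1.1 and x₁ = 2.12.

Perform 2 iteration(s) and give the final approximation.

f(x) = ln(x) + x - 2
x₀ = 1.1, x₁ = 2.12

Secant formula: x_{n+1} = x_n - f(x_n)(x_n - x_{n-1})/(f(x_n) - f(x_{n-1}))

Iteration 1:
  f(1.100000) = -0.804690
  f(2.120000) = 0.871416
  x_2 = 2.120000 - 0.871416×(2.120000 - 1.100000)/(0.871416 - (-0.804690))
       = 1.589697
Iteration 2:
  f(2.120000) = 0.871416
  f(1.589697) = 0.053240
  x_3 = 1.589697 - 0.053240×(1.589697 - 2.120000)/(0.053240 - 0.871416)
       = 1.555189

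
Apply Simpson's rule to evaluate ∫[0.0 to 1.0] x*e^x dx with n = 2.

f(x) = x*e^x
a = 0.0, b = 1.0, n = 2
h = (b - a)/n = 0.500000

Simpson's rule: (h/3)[f(x₀) + 4f(x₁) + 2f(x₂) + ... + f(xₙ)]

x_0 = 0.0000, f(x_0) = 0.000000, coefficient = 1
x_1 = 0.5000, f(x_1) = 0.824361, coefficient = 4
x_2 = 1.0000, f(x_2) = 2.718282, coefficient = 1

I ≈ (0.500000/3) × 6.015724 = 1.002621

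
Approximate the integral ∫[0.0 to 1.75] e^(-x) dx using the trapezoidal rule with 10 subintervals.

f(x) = e^(-x)
a = 0.0, b = 1.75, n = 10
h = (b - a)/n = 0.175000

Trapezoidal rule: (h/2)[f(x₀) + 2f(x₁) + 2f(x₂) + ... + f(xₙ)]

x_0 = 0.0000, f(x_0) = 1.000000, coefficient = 1
x_1 = 0.1750, f(x_1) = 0.839457, coefficient = 2
x_2 = 0.3500, f(x_2) = 0.704688, coefficient = 2
x_3 = 0.5250, f(x_3) = 0.591555, coefficient = 2
x_4 = 0.7000, f(x_4) = 0.496585, coefficient = 2
x_5 = 0.8750, f(x_5) = 0.416862, coefficient = 2
x_6 = 1.0500, f(x_6) = 0.349938, coefficient = 2
x_7 = 1.2250, f(x_7) = 0.293758, coefficient = 2
x_8 = 1.4000, f(x_8) = 0.246597, coefficient = 2
x_9 = 1.5750, f(x_9) = 0.207008, coefficient = 2
x_10 = 1.7500, f(x_10) = 0.173774, coefficient = 1

I ≈ (0.175000/2) × 9.466669 = 0.828334
Exact value: 0.826226
Error: 0.002108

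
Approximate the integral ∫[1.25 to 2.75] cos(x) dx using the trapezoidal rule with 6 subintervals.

f(x) = cos(x)
a = 1.25, b = 2.75, n = 6
h = (b - a)/n = 0.250000

Trapezoidal rule: (h/2)[f(x₀) + 2f(x₁) + 2f(x₂) + ... + f(xₙ)]

x_0 = 1.2500, f(x_0) = 0.315322, coefficient = 1
x_1 = 1.5000, f(x_1) = 0.070737, coefficient = 2
x_2 = 1.7500, f(x_2) = -0.178246, coefficient = 2
x_3 = 2.0000, f(x_3) = -0.416147, coefficient = 2
x_4 = 2.2500, f(x_4) = -0.628174, coefficient = 2
x_5 = 2.5000, f(x_5) = -0.801144, coefficient = 2
x_6 = 2.7500, f(x_6) = -0.924302, coefficient = 1

I ≈ (0.250000/2) × -4.514926 = -0.564366
Exact value: -0.567324
Error: 0.002958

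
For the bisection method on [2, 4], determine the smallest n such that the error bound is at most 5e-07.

We need (b-a)/2^n ≤ 5e-07
(4 - 2)/2^n ≤ 5e-07
2/2^n ≤ 5e-07
2^n ≥ 4000000
n ≥ log₂(4000000) = 21.93
n ≥ 22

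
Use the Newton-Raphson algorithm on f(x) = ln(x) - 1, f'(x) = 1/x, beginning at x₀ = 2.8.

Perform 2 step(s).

f(x) = ln(x) - 1
f'(x) = 1/x
x₀ = 2.8

Newton-Raphson formula: x_{n+1} = x_n - f(x_n)/f'(x_n)

Iteration 1:
  f(2.800000) = 0.029619
  f'(2.800000) = 0.357143
  x_1 = 2.800000 - 0.029619/0.357143 = 2.717066
Iteration 2:
  f(2.717066) = -0.000448
  f'(2.717066) = 0.368044
  x_2 = 2.717066 - (-0.000448)/0.368044 = 2.718282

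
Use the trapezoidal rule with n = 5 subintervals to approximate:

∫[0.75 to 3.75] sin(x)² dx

f(x) = sin(x)²
a = 0.75, b = 3.75, n = 5
h = (b - a)/n = 0.600000

Trapezoidal rule: (h/2)[f(x₀) + 2f(x₁) + 2f(x₂) + ... + f(xₙ)]

x_0 = 0.7500, f(x_0) = 0.464631, coefficient = 1
x_1 = 1.3500, f(x_1) = 0.952036, coefficient = 2
x_2 = 1.9500, f(x_2) = 0.862966, coefficient = 2
x_3 = 2.5500, f(x_3) = 0.311011, coefficient = 2
x_4 = 3.1500, f(x_4) = 0.000071, coefficient = 2
x_5 = 3.7500, f(x_5) = 0.326682, coefficient = 1

I ≈ (0.600000/2) × 5.043482 = 1.513045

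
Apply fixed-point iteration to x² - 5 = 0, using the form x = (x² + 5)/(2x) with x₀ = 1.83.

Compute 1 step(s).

Equation: x² - 5 = 0
Fixed-point form: x = (x² + 5)/(2x)
x₀ = 1.83

x_1 = g(1.830000) = 2.281120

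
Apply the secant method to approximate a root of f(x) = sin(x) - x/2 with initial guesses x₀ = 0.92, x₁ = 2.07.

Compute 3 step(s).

f(x) = sin(x) - x/2
x₀ = 0.92, x₁ = 2.07

Secant formula: x_{n+1} = x_n - f(x_n)(x_n - x_{n-1})/(f(x_n) - f(x_{n-1}))

Iteration 1:
  f(0.920000) = 0.335602
  f(2.070000) = -0.157036
  x_2 = 2.070000 - (-0.157036)×(2.070000 - 0.920000)/(-0.157036 - 0.335602)
       = 1.703419
Iteration 2:
  f(2.070000) = -0.157036
  f(1.703419) = 0.139509
  x_3 = 1.703419 - 0.139509×(1.703419 - 2.070000)/(0.139509 - (-0.157036))
       = 1.875876
Iteration 3:
  f(1.703419) = 0.139509
  f(1.875876) = 0.015885
  x_4 = 1.875876 - 0.015885×(1.875876 - 1.703419)/(0.015885 - 0.139509)
       = 1.898036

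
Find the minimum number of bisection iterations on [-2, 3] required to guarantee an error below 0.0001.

We need (b-a)/2^n ≤ 0.0001
(3 - (-2))/2^n ≤ 0.0001
5/2^n ≤ 0.0001
2^n ≥ 50000
n ≥ log₂(50000) = 15.61
n ≥ 16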